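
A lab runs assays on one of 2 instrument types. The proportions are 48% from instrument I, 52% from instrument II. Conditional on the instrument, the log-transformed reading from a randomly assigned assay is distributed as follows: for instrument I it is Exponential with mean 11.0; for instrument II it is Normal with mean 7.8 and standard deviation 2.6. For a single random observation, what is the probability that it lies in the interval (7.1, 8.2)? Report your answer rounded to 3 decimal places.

0.111

Conditional on each instrument, P(7.1 < X < 8.2): I: 0.0499056; II: 0.167258.
By total probability, P(7.1 < X < 8.2) = 0.48·0.0499056 + 0.52·0.167258 = 0.110929.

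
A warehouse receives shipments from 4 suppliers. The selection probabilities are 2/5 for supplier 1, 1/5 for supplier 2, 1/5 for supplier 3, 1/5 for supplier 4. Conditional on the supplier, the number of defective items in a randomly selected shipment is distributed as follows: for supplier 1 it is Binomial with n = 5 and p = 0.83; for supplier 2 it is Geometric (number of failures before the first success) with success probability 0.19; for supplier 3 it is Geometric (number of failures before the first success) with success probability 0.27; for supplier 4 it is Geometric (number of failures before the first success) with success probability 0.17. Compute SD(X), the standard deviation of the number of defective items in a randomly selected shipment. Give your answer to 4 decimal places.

Per component, 1: μ=4.15, E[X²]=17.928; 2: μ=4.26316, E[X²]=40.6122; 3: μ=2.7037, E[X²]=17.3237; 4: μ=4.88235, E[X²]=52.5571.
E[X] = 0.4·4.15 + 0.2·4.26316 + 0.2·2.7037 + 0.2·4.88235 = 4.02984.
E[X²] = 0.4·17.928 + 0.2·40.6122 + 0.2·17.3237 + 0.2·52.5571 = 29.2698.
Var(X) = E[X²] − (E[X])² = 29.2698 − 16.2396 = 13.0302.
SD(X) = √13.0302 = 3.60973.

3.6097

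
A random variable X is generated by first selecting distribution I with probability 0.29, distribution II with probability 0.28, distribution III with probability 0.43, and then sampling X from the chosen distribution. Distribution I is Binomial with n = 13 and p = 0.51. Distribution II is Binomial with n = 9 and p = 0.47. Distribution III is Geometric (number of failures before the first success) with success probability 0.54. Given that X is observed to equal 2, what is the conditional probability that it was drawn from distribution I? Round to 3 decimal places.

Likelihoods P(X=2 | ·): I: 0.00793217; II: 0.0934177; III: 0.114264.
Posterior ∝ prior × likelihood. Numerator for I: 0.29·0.00793217 = 0.00230033.
Normalizing constant: 0.29·0.00793217 + 0.28·0.0934177 + 0.43·0.114264 = 0.0775908.
P(I | observation) = 0.00230033 / 0.0775908 = 0.0296469.

0.030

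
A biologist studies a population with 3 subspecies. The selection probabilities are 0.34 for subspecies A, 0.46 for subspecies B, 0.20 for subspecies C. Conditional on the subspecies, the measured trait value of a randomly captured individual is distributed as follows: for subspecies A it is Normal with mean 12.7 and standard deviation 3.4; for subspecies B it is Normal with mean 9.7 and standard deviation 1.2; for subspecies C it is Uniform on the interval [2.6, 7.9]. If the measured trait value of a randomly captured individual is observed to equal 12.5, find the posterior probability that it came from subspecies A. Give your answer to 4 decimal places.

0.7985

Likelihoods f(12.5 | ·): A: 0.117133; B: 0.0218516; C: 0.
Posterior ∝ prior × likelihood. Numerator for A: 0.34·0.117133 = 0.0398253.
Normalizing constant: 0.34·0.117133 + 0.46·0.0218516 + 0.2·0 = 0.049877.
P(A | observation) = 0.0398253 / 0.049877 = 0.79847.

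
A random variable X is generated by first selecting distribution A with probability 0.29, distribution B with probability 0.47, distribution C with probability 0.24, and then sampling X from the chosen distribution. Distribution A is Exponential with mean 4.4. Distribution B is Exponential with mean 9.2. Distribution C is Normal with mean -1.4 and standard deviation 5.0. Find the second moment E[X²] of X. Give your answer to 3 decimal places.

For each component E[X²] = Var + (mean)², giving A: 38.72; B: 169.28; C: 26.96.
Overall E[X²] = 0.29·38.72 + 0.47·169.28 + 0.24·26.96 = 97.2608.

97.261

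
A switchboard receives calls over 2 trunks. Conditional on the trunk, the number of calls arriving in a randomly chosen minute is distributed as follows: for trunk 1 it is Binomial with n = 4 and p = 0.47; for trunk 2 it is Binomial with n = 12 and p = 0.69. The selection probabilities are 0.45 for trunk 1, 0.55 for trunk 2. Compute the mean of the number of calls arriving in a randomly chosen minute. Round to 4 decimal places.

5.4000

Component means — 1: 1.88; 2: 8.28.
E[X] = 0.45·1.88 + 0.55·8.28 = 5.4.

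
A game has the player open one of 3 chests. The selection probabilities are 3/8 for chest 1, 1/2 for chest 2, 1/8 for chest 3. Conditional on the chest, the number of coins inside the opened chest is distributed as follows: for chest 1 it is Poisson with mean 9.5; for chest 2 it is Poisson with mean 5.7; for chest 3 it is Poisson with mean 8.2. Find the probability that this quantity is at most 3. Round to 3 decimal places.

Conditional on each chest, P(X ≤ 3): 1: 0.0148596; 2: 0.180048; 3: 0.0369999.
By total probability, P(X ≤ 3) = 0.375·0.0148596 + 0.5·0.180048 + 0.125·0.0369999 = 0.100221.

0.100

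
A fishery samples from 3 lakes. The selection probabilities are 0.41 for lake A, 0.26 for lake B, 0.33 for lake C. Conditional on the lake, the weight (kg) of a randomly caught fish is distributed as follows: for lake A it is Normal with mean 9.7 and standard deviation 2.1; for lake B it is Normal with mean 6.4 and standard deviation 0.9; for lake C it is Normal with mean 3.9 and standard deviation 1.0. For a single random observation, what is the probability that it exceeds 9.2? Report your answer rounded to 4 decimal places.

Conditional on each lake, P(X > 9.2): A: 0.594096; B: 0.000931924; C: 5.79013e-08.
By total probability, P(X > 9.2) = 0.41·0.594096 + 0.26·0.000931924 + 0.33·5.79013e-08 = 0.243822.

0.2438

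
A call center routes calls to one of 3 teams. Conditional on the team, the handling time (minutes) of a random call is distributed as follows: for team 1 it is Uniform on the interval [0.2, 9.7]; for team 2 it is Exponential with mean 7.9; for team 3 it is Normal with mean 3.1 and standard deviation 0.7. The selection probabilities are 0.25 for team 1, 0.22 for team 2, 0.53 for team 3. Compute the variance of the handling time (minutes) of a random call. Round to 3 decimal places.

19.489

Per component, 1: μ=4.95, E[X²]=32.0233; 2: μ=7.9, E[X²]=124.82; 3: μ=3.1, E[X²]=10.1.
E[X] = 0.25·4.95 + 0.22·7.9 + 0.53·3.1 = 4.6185.
E[X²] = 0.25·32.0233 + 0.22·124.82 + 0.53·10.1 = 40.8192.
Var(X) = E[X²] − (E[X])² = 40.8192 − 21.3305 = 19.4887.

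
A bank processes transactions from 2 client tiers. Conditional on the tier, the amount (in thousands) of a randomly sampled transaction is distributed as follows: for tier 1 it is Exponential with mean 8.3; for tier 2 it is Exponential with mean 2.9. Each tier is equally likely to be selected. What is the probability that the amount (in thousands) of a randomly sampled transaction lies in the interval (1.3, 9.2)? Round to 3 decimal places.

Conditional on each tier, P(1.3 < X < 9.2): 1: 0.524948; 2: 0.596826.
By total probability, P(1.3 < X < 9.2) = 0.5·0.524948 + 0.5·0.596826 = 0.560887.

0.561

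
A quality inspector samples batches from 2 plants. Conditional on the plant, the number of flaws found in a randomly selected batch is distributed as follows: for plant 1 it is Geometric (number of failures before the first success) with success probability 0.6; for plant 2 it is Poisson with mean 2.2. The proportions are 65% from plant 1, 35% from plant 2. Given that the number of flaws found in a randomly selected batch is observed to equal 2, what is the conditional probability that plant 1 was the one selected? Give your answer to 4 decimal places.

Likelihoods P(X=2 | ·): 1: 0.096; 2: 0.268144.
Posterior ∝ prior × likelihood. Numerator for 1: 0.65·0.096 = 0.0624.
Normalizing constant: 0.65·0.096 + 0.35·0.268144 = 0.15625.
P(1 | observation) = 0.0624 / 0.15625 = 0.399359.

0.3994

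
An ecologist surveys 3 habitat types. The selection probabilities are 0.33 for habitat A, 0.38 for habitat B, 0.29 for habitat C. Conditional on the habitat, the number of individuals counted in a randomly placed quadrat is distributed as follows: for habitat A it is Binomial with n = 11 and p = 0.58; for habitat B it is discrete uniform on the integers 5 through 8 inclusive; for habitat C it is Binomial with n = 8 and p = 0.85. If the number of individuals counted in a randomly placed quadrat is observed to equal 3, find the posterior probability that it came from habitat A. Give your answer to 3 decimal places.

Likelihoods P(X=3 | ·): A: 0.0311718; B: 0; C: 0.00261157.
Posterior ∝ prior × likelihood. Numerator for A: 0.33·0.0311718 = 0.0102867.
Normalizing constant: 0.33·0.0311718 + 0.38·0 + 0.29·0.00261157 = 0.0110441.
P(A | observation) = 0.0102867 / 0.0110441 = 0.931424.

0.931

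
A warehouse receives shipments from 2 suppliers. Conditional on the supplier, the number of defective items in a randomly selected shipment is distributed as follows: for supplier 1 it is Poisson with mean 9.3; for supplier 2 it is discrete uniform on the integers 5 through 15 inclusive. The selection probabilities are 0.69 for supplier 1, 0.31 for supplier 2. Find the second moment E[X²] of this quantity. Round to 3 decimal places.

For each component E[X²] = Var + (mean)², giving 1: 95.79; 2: 110.
Overall E[X²] = 0.69·95.79 + 0.31·110 = 100.195.

100.195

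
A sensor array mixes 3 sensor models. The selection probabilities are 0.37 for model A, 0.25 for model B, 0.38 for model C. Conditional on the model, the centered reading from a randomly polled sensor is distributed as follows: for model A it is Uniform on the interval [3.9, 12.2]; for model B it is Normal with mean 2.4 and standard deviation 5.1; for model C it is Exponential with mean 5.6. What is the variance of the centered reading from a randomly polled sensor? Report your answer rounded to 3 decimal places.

25.313

Per component, A: μ=8.05, E[X²]=70.5433; B: μ=2.4, E[X²]=31.77; C: μ=5.6, E[X²]=62.72.
E[X] = 0.37·8.05 + 0.25·2.4 + 0.38·5.6 = 5.7065.
E[X²] = 0.37·70.5433 + 0.25·31.77 + 0.38·62.72 = 57.8771.
Var(X) = E[X²] − (E[X])² = 57.8771 − 32.5641 = 25.313.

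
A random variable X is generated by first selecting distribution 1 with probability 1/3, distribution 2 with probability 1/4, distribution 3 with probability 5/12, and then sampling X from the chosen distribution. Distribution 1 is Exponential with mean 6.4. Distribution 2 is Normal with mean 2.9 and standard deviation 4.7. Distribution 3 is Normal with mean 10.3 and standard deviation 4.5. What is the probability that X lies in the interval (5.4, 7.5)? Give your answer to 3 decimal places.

Conditional on each component, P(5.4 < X < 7.5): 1: 0.120309; 2: 0.133534; 3: 0.128796.
By total probability, P(5.4 < X < 7.5) = 0.333333·0.120309 + 0.25·0.133534 + 0.416667·0.128796 = 0.127152.

0.127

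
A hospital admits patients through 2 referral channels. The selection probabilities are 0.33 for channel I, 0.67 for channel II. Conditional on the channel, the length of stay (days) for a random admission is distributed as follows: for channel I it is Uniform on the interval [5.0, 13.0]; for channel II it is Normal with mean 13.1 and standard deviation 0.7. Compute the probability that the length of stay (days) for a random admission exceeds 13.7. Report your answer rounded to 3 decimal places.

0.131

Conditional on each channel, P(X > 13.7): I: 0; II: 0.195683.
By total probability, P(X > 13.7) = 0.33·0 + 0.67·0.195683 = 0.131108.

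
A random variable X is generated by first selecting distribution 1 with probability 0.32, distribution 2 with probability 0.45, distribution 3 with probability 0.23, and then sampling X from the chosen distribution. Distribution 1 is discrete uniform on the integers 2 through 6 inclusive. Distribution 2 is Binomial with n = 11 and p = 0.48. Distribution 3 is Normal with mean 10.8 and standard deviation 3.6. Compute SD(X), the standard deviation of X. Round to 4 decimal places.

3.4131

Per component, 1: μ=4, E[X²]=18; 2: μ=5.28, E[X²]=30.624; 3: μ=10.8, E[X²]=129.6.
E[X] = 0.32·4 + 0.45·5.28 + 0.23·10.8 = 6.14.
E[X²] = 0.32·18 + 0.45·30.624 + 0.23·129.6 = 49.3488.
Var(X) = E[X²] − (E[X])² = 49.3488 − 37.6996 = 11.6492.
SD(X) = √11.6492 = 3.41309.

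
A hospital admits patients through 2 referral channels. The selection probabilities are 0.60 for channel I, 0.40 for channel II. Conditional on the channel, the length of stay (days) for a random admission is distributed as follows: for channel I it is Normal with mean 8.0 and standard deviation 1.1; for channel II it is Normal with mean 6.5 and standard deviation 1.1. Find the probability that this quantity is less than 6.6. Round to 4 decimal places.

0.2754

Conditional on each channel, P(X < 6.6): I: 0.101557; II: 0.536218.
By total probability, P(X < 6.6) = 0.6·0.101557 + 0.4·0.536218 = 0.275421.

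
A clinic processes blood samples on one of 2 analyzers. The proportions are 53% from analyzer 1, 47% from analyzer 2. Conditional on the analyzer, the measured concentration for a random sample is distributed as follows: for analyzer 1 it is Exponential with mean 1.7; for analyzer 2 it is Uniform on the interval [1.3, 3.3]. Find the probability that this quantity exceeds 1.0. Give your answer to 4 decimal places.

0.7643

Conditional on each analyzer, P(X > 1.0): 1: 0.555306; 2: 1.
By total probability, P(X > 1.0) = 0.53·0.555306 + 0.47·1 = 0.764312.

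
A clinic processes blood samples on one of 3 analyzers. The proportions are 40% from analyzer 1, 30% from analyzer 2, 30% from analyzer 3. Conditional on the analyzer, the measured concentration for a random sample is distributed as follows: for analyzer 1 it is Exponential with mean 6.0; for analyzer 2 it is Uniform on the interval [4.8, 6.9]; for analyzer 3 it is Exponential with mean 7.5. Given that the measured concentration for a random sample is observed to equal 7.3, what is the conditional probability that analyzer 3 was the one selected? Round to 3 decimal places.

Likelihoods f(7.3 | ·): 1: 0.0493693; 2: 0; 3: 0.0503762.
Posterior ∝ prior × likelihood. Numerator for 3: 0.3·0.0503762 = 0.0151129.
Normalizing constant: 0.4·0.0493693 + 0.3·0 + 0.3·0.0503762 = 0.0348606.
P(3 | observation) = 0.0151129 / 0.0348606 = 0.433523.

0.434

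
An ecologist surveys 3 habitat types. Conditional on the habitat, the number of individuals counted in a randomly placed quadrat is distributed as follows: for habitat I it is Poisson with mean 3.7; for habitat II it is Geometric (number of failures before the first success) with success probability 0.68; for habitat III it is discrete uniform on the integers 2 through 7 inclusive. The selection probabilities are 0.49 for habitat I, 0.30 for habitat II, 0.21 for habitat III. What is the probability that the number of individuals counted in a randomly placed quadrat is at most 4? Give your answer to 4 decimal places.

Conditional on each habitat, P(X ≤ 4): I: 0.687219; II: 0.996645; III: 0.5.
By total probability, P(X ≤ 4) = 0.49·0.687219 + 0.3·0.996645 + 0.21·0.5 = 0.740731.

0.7407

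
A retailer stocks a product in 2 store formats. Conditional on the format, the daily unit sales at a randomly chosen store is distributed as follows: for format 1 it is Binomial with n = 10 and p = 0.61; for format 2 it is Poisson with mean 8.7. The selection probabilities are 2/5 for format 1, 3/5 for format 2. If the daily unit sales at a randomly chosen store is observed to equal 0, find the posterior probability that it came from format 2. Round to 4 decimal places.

Likelihoods P(X=0 | ·): 1: 8.14041e-05; 2: 0.000166586.
Posterior ∝ prior × likelihood. Numerator for 2: 0.6·0.000166586 = 9.99515e-05.
Normalizing constant: 0.4·8.14041e-05 + 0.6·0.000166586 = 0.000132513.
P(2 | observation) = 9.99515e-05 / 0.000132513 = 0.754276.

0.7543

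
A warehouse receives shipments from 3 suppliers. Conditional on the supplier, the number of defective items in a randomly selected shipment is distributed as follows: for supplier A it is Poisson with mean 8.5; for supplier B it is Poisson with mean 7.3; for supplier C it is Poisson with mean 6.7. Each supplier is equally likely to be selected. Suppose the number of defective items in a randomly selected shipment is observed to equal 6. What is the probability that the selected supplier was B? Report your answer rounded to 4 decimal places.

Likelihoods P(X=6 | ·): A: 0.106581; B: 0.141989; C: 0.154648.
Posterior ∝ prior × likelihood. Numerator for B: 0.333333·0.141989 = 0.0473297.
Normalizing constant: 0.333333·0.106581 + 0.333333·0.141989 + 0.333333·0.154648 = 0.134406.
P(B | observation) = 0.0473297 / 0.134406 = 0.35214.

0.3521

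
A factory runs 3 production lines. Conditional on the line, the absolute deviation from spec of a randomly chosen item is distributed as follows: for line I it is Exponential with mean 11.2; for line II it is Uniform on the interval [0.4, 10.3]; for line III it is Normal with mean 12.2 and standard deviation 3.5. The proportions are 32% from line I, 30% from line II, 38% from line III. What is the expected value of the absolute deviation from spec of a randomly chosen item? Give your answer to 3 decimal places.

Component means — I: 11.2; II: 5.35; III: 12.2.
E[X] = 0.32·11.2 + 0.3·5.35 + 0.38·12.2 = 9.825.

9.825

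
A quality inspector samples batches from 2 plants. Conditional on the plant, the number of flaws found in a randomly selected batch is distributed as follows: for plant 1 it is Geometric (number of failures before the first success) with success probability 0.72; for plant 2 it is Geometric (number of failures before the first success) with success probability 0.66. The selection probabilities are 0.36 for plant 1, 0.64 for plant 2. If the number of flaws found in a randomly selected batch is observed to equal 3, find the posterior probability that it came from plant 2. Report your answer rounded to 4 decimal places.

0.7448

Likelihoods P(X=3 | ·): 1: 0.0158054; 2: 0.0259406.
Posterior ∝ prior × likelihood. Numerator for 2: 0.64·0.0259406 = 0.016602.
Normalizing constant: 0.36·0.0158054 + 0.64·0.0259406 = 0.022292.
P(2 | observation) = 0.016602 / 0.022292 = 0.744753.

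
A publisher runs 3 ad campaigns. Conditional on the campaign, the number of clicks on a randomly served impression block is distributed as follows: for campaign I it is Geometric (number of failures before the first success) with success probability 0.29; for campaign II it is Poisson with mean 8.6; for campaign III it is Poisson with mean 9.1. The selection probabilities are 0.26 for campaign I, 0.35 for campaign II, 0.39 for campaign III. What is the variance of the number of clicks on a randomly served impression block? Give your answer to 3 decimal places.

Per component, I: μ=2.44828, E[X²]=14.4364; II: μ=8.6, E[X²]=82.56; III: μ=9.1, E[X²]=91.91.
E[X] = 0.26·2.44828 + 0.35·8.6 + 0.39·9.1 = 7.19555.
E[X²] = 0.26·14.4364 + 0.35·82.56 + 0.39·91.91 = 68.4944.
Var(X) = E[X²] − (E[X])² = 68.4944 − 51.776 = 16.7184.

16.718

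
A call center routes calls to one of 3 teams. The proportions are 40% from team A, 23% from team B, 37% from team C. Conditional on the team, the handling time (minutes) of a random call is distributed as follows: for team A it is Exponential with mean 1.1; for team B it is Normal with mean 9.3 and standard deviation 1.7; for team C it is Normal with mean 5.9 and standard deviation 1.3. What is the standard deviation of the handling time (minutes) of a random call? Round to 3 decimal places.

Per component, A: μ=1.1, E[X²]=2.42; B: μ=9.3, E[X²]=89.38; C: μ=5.9, E[X²]=36.5.
E[X] = 0.4·1.1 + 0.23·9.3 + 0.37·5.9 = 4.762.
E[X²] = 0.4·2.42 + 0.23·89.38 + 0.37·36.5 = 35.0304.
Var(X) = E[X²] − (E[X])² = 35.0304 − 22.6766 = 12.3538.
SD(X) = √12.3538 = 3.51479.

3.515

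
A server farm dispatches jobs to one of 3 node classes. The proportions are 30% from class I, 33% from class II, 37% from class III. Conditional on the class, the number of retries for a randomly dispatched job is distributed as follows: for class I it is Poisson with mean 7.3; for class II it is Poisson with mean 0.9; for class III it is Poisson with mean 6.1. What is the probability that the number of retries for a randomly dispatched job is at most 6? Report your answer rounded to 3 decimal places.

Conditional on each class, P(X ≤ 6): I: 0.406032; II: 0.999957; III: 0.590245.
By total probability, P(X ≤ 6) = 0.3·0.406032 + 0.33·0.999957 + 0.37·0.590245 = 0.670186.

0.670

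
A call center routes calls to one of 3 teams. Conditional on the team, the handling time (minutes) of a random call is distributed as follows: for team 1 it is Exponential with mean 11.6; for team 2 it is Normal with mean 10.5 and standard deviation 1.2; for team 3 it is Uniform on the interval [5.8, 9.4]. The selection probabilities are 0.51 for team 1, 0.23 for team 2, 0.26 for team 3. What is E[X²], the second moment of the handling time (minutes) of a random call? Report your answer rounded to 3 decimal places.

178.238

For each component E[X²] = Var + (mean)², giving 1: 269.12; 2: 111.69; 3: 58.84.
Overall E[X²] = 0.51·269.12 + 0.23·111.69 + 0.26·58.84 = 178.238.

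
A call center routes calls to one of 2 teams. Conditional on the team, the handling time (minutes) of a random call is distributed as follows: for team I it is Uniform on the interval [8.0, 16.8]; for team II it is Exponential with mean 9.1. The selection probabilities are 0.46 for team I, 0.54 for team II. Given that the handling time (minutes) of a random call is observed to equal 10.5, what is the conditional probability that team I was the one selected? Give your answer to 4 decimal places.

Likelihoods f(10.5 | ·): I: 0.113636; II: 0.0346617.
Posterior ∝ prior × likelihood. Numerator for I: 0.46·0.113636 = 0.0522727.
Normalizing constant: 0.46·0.113636 + 0.54·0.0346617 = 0.07099.
P(I | observation) = 0.0522727 / 0.07099 = 0.736339.

0.7363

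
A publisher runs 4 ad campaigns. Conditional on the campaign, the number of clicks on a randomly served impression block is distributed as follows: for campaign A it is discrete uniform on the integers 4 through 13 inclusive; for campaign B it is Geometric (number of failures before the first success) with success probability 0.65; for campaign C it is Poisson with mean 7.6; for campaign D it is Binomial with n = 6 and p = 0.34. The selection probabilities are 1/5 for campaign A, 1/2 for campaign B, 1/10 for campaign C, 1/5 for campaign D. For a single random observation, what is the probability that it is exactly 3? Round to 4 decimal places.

0.0628

Conditional on each campaign, P(X = 3): A: 0; B: 0.0278687; C: 0.0366144; D: 0.225995.
By total probability, P(X = 3) = 0.2·0 + 0.5·0.0278687 + 0.1·0.0366144 + 0.2·0.225995 = 0.0627948.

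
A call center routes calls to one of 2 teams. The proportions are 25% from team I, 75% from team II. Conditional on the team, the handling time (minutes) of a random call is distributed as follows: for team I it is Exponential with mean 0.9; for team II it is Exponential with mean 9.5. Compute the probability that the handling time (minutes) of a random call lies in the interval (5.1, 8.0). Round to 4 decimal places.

0.1162

Conditional on each team, P(5.1 < X < 8.0): I: 0.00332146; II: 0.153789.
By total probability, P(5.1 < X < 8.0) = 0.25·0.00332146 + 0.75·0.153789 = 0.116172.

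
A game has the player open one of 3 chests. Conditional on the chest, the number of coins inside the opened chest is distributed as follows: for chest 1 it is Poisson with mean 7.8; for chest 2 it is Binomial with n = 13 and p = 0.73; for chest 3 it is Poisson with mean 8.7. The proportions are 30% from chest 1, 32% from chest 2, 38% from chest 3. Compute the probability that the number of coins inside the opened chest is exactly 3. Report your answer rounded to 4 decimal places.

Conditional on each chest, P(X = 3): 1: 0.0324068; 2: 0.000229072; 3: 0.0182829.
By total probability, P(X = 3) = 0.3·0.0324068 + 0.32·0.000229072 + 0.38·0.0182829 = 0.0167428.

0.0167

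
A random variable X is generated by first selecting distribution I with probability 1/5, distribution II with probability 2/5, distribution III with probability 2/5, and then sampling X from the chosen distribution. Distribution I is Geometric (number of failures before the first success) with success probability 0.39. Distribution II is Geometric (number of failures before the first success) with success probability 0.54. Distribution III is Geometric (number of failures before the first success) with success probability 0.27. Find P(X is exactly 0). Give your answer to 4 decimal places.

Conditional on each component, P(X = 0): I: 0.39; II: 0.54; III: 0.27.
By total probability, P(X = 0) = 0.2·0.39 + 0.4·0.54 + 0.4·0.27 = 0.402.

0.4020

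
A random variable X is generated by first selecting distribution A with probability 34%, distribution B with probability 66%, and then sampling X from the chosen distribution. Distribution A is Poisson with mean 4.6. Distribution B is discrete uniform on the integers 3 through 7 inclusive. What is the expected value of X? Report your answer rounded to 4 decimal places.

4.8640

Component means — A: 4.6; B: 5.
E[X] = 0.34·4.6 + 0.66·5 = 4.864.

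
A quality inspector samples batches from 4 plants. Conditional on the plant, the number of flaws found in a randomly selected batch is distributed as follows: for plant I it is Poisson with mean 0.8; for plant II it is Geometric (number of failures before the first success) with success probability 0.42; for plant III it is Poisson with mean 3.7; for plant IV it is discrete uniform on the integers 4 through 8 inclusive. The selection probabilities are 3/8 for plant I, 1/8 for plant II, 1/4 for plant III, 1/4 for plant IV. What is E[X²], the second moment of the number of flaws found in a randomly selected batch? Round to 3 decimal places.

For each component E[X²] = Var + (mean)², giving I: 1.44; II: 5.19501; III: 17.39; IV: 38.
Overall E[X²] = 0.375·1.44 + 0.125·5.19501 + 0.25·17.39 + 0.25·38 = 15.0369.

15.037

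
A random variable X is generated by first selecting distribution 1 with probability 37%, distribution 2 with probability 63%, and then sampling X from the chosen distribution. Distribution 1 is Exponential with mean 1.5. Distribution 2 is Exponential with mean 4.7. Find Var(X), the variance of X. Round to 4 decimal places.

17.1361

Per component, 1: μ=1.5, E[X²]=4.5; 2: μ=4.7, E[X²]=44.18.
E[X] = 0.37·1.5 + 0.63·4.7 = 3.516.
E[X²] = 0.37·4.5 + 0.63·44.18 = 29.4984.
Var(X) = E[X²] − (E[X])² = 29.4984 − 12.3623 = 17.1361.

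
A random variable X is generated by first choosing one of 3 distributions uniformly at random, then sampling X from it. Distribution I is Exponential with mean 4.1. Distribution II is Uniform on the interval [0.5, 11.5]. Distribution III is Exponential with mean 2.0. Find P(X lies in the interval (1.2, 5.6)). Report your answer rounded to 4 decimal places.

Conditional on each component, P(1.2 < X < 5.6): I: 0.491096; II: 0.4; III: 0.488002.
By total probability, P(1.2 < X < 5.6) = 0.333333·0.491096 + 0.333333·0.4 + 0.333333·0.488002 = 0.459699.

0.4597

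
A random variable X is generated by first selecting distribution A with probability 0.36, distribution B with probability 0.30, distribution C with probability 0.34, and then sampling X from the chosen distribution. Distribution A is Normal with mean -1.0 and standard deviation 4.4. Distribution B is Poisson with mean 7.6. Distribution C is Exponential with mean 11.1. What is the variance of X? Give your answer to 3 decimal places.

Per component, A: μ=-1, E[X²]=20.36; B: μ=7.6, E[X²]=65.36; C: μ=11.1, E[X²]=246.42.
E[X] = 0.36·-1 + 0.3·7.6 + 0.34·11.1 = 5.694.
E[X²] = 0.36·20.36 + 0.3·65.36 + 0.34·246.42 = 110.72.
Var(X) = E[X²] − (E[X])² = 110.72 − 32.4216 = 78.2988.

78.299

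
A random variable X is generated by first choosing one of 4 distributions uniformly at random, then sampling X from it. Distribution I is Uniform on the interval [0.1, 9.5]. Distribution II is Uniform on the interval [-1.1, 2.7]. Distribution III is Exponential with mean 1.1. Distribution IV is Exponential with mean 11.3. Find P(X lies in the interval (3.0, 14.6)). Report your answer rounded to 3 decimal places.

Conditional on each component, P(3.0 < X < 14.6): I: 0.691489; II: 0; III: 0.0653957; IV: 0.492122.
By total probability, P(3.0 < X < 14.6) = 0.25·0.691489 + 0.25·0 + 0.25·0.0653957 + 0.25·0.492122 = 0.312252.

0.312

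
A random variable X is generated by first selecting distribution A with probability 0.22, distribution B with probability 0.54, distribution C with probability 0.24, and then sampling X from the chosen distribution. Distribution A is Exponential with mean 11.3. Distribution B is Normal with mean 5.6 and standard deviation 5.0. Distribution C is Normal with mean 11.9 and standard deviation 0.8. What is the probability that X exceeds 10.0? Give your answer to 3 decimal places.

Conditional on each component, P(X > 10.0): A: 0.412732; B: 0.18943; C: 0.991226.
By total probability, P(X > 10.0) = 0.22·0.412732 + 0.54·0.18943 + 0.24·0.991226 = 0.430987.

0.431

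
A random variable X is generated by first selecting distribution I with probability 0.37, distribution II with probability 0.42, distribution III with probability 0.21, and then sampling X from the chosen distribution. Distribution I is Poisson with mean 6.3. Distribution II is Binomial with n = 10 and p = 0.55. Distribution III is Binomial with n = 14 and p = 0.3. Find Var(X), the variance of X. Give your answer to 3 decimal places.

4.579

Per component, I: μ=6.3, E[X²]=45.99; II: μ=5.5, E[X²]=32.725; III: μ=4.2, E[X²]=20.58.
E[X] = 0.37·6.3 + 0.42·5.5 + 0.21·4.2 = 5.523.
E[X²] = 0.37·45.99 + 0.42·32.725 + 0.21·20.58 = 35.0826.
Var(X) = E[X²] − (E[X])² = 35.0826 − 30.5035 = 4.57907.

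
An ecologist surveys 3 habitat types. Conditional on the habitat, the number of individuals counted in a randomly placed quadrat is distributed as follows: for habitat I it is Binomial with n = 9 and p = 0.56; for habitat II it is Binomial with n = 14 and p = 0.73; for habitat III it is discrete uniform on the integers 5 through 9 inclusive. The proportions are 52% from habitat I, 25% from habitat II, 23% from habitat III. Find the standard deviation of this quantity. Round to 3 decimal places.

2.617

Per component, I: μ=5.04, E[X²]=27.6192; II: μ=10.22, E[X²]=107.208; III: μ=7, E[X²]=51.
E[X] = 0.52·5.04 + 0.25·10.22 + 0.23·7 = 6.7858.
E[X²] = 0.52·27.6192 + 0.25·107.208 + 0.23·51 = 52.8939.
Var(X) = E[X²] − (E[X])² = 52.8939 − 46.0471 = 6.84685.
SD(X) = √6.84685 = 2.61665.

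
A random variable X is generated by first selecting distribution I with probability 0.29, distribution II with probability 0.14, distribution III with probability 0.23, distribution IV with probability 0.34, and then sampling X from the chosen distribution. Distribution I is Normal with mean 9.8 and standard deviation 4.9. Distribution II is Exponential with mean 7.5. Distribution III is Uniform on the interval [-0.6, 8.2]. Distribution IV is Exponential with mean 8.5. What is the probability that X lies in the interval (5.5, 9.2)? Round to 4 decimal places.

0.2353

Conditional on each component, P(5.5 < X < 9.2): I: 0.261178; II: 0.187037; III: 0.306818; IV: 0.184786.
By total probability, P(5.5 < X < 9.2) = 0.29·0.261178 + 0.14·0.187037 + 0.23·0.306818 + 0.34·0.184786 = 0.235322.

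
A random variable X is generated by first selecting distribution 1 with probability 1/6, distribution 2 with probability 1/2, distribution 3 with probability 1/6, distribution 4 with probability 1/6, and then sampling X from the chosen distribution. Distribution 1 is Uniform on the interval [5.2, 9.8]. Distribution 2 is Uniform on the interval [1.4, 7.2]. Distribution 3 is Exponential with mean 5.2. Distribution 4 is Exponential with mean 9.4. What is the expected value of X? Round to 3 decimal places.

Component means — 1: 7.5; 2: 4.3; 3: 5.2; 4: 9.4.
E[X] = 0.166667·7.5 + 0.5·4.3 + 0.166667·5.2 + 0.166667·9.4 = 5.83333.

5.833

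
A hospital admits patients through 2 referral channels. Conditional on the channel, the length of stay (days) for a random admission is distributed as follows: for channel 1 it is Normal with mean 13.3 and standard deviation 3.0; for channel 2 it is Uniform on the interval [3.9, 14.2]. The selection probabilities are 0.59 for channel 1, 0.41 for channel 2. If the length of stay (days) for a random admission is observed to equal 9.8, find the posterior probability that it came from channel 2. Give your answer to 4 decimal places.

0.5005

Likelihoods f(9.8 | ·): 1: 0.0673329; 2: 0.0970874.
Posterior ∝ prior × likelihood. Numerator for 2: 0.41·0.0970874 = 0.0398058.
Normalizing constant: 0.59·0.0673329 + 0.41·0.0970874 = 0.0795322.
P(2 | observation) = 0.0398058 / 0.0795322 = 0.500499.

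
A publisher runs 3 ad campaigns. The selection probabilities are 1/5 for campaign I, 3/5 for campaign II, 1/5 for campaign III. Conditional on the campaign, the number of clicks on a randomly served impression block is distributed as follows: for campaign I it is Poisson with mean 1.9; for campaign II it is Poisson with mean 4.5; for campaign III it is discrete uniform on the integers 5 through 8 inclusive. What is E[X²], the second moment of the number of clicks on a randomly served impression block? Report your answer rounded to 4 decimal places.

For each component E[X²] = Var + (mean)², giving I: 5.51; II: 24.75; III: 43.5.
Overall E[X²] = 0.2·5.51 + 0.6·24.75 + 0.2·43.5 = 24.652.

24.6520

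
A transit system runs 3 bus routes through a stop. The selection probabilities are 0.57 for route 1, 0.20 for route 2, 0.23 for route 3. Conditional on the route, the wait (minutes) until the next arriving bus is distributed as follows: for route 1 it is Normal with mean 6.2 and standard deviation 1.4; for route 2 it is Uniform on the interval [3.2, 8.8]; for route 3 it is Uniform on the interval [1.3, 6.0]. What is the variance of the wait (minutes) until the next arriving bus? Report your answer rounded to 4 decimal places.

3.1743

Per component, 1: μ=6.2, E[X²]=40.4; 2: μ=6, E[X²]=38.6133; 3: μ=3.65, E[X²]=15.1633.
E[X] = 0.57·6.2 + 0.2·6 + 0.23·3.65 = 5.5735.
E[X²] = 0.57·40.4 + 0.2·38.6133 + 0.23·15.1633 = 34.2382.
Var(X) = E[X²] − (E[X])² = 34.2382 − 31.0639 = 3.17433.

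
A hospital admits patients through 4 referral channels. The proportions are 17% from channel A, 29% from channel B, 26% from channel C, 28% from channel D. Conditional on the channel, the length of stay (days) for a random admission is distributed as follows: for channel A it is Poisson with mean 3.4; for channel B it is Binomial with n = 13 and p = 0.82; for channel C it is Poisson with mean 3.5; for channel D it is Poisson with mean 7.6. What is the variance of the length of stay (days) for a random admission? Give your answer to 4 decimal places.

Per component, A: μ=3.4, E[X²]=14.96; B: μ=10.66, E[X²]=115.554; C: μ=3.5, E[X²]=15.75; D: μ=7.6, E[X²]=65.36.
E[X] = 0.17·3.4 + 0.29·10.66 + 0.26·3.5 + 0.28·7.6 = 6.7074.
E[X²] = 0.17·14.96 + 0.29·115.554 + 0.26·15.75 + 0.28·65.36 = 58.4498.
Var(X) = E[X²] − (E[X])² = 58.4498 − 44.9892 = 13.4606.

13.4606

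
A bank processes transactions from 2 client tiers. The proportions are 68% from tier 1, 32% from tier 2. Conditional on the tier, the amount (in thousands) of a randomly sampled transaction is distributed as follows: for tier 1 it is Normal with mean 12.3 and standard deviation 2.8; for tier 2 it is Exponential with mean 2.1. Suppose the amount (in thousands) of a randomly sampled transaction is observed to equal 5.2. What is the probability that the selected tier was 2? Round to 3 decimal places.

0.767

Likelihoods f(5.2 | ·): 1: 0.00572175; 2: 0.0400299.
Posterior ∝ prior × likelihood. Numerator for 2: 0.32·0.0400299 = 0.0128096.
Normalizing constant: 0.68·0.00572175 + 0.32·0.0400299 = 0.0167004.
P(2 | observation) = 0.0128096 / 0.0167004 = 0.767024.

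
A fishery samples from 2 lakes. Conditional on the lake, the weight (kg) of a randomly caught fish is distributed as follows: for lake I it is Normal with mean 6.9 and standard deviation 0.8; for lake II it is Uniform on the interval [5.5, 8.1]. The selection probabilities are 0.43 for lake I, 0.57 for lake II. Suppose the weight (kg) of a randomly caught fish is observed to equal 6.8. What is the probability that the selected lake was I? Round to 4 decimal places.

0.4925

Likelihoods f(6.8 | ·): I: 0.494797; II: 0.384615.
Posterior ∝ prior × likelihood. Numerator for I: 0.43·0.494797 = 0.212763.
Normalizing constant: 0.43·0.494797 + 0.57·0.384615 = 0.431994.
P(I | observation) = 0.212763 / 0.431994 = 0.492514.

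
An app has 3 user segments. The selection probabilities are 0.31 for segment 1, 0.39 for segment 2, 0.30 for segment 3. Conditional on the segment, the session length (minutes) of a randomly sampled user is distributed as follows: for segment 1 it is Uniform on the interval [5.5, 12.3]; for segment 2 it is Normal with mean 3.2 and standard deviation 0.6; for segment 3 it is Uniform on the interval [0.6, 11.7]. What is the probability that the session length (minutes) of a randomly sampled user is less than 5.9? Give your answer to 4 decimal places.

Conditional on each segment, P(X < 5.9): 1: 0.0588235; 2: 0.999997; 3: 0.477477.
By total probability, P(X < 5.9) = 0.31·0.0588235 + 0.39·0.999997 + 0.3·0.477477 = 0.551477.

0.5515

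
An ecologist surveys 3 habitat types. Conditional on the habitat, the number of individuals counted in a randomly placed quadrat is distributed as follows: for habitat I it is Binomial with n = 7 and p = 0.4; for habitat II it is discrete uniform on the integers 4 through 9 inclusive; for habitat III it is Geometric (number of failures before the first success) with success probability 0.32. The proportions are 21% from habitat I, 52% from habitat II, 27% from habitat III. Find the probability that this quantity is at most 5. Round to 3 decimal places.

0.623

Conditional on each habitat, P(X ≤ 5): I: 0.981158; II: 0.333333; III: 0.901133.
By total probability, P(X ≤ 5) = 0.21·0.981158 + 0.52·0.333333 + 0.27·0.901133 = 0.622682.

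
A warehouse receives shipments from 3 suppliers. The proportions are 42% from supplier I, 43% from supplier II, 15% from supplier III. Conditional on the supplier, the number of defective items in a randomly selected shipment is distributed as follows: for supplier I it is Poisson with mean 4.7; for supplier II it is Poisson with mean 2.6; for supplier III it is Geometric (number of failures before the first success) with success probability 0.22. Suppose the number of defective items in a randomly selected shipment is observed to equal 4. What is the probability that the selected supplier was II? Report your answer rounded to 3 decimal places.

Likelihoods P(X=4 | ·): I: 0.184925; II: 0.141422; III: 0.0814331.
Posterior ∝ prior × likelihood. Numerator for II: 0.43·0.141422 = 0.0608114.
Normalizing constant: 0.42·0.184925 + 0.43·0.141422 + 0.15·0.0814331 = 0.150695.
P(II | observation) = 0.0608114 / 0.150695 = 0.40354.

0.404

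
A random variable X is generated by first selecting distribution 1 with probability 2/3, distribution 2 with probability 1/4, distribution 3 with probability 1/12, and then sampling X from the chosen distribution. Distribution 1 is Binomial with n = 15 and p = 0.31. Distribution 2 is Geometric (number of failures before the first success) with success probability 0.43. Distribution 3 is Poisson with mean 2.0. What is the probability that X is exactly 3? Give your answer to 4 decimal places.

Conditional on each component, P(X = 3): 1: 0.157865; 2: 0.079633; 3: 0.180447.
By total probability, P(X = 3) = 0.666667·0.157865 + 0.25·0.079633 + 0.0833333·0.180447 = 0.140189.

0.1402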